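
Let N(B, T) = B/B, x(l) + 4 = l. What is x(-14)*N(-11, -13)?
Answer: -18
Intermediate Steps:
x(l) = -4 + l
N(B, T) = 1
x(-14)*N(-11, -13) = (-4 - 14)*1 = -18*1 = -18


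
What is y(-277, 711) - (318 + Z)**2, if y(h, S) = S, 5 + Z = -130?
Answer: -32778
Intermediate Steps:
Z = -135 (Z = -5 - 130 = -135)
y(-277, 711) - (318 + Z)**2 = 711 - (318 - 135)**2 = 711 - 1*183**2 = 711 - 1*33489 = 711 - 33489 = -32778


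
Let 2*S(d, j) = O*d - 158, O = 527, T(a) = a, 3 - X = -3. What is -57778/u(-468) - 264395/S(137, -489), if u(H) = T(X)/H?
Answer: 324665493254/72041 ≈ 4.5067e+6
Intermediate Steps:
X = 6 (X = 3 - 1*(-3) = 3 + 3 = 6)
S(d, j) = -79 + 527*d/2 (S(d, j) = (527*d - 158)/2 = (-158 + 527*d)/2 = -79 + 527*d/2)
u(H) = 6/H
-57778/u(-468) - 264395/S(137, -489) = -57778/(6/(-468)) - 264395/(-79 + (527/2)*137) = -57778/(6*(-1/468)) - 264395/(-79 + 72199/2) = -57778/(-1/78) - 264395/72041/2 = -57778*(-78) - 264395*2/72041 = 4506684 - 528790/72041 = 324665493254/72041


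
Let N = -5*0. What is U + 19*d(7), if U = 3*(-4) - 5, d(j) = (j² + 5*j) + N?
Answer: 1579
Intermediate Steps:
N = 0
d(j) = j² + 5*j (d(j) = (j² + 5*j) + 0 = j² + 5*j)
U = -17 (U = -12 - 5 = -17)
U + 19*d(7) = -17 + 19*(7*(5 + 7)) = -17 + 19*(7*12) = -17 + 19*84 = -17 + 1596 = 1579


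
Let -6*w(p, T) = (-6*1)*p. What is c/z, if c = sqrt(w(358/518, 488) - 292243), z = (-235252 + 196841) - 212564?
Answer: -I*sqrt(19603906322)/65002525 ≈ -0.002154*I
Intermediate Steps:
z = -250975 (z = -38411 - 212564 = -250975)
w(p, T) = p (w(p, T) = -(-6*1)*p/6 = -(-1)*p = p)
c = I*sqrt(19603906322)/259 (c = sqrt(358/518 - 292243) = sqrt(358*(1/518) - 292243) = sqrt(179/259 - 292243) = sqrt(-75690758/259) = I*sqrt(19603906322)/259 ≈ 540.59*I)
c/z = (I*sqrt(19603906322)/259)/(-250975) = (I*sqrt(19603906322)/259)*(-1/250975) = -I*sqrt(19603906322)/65002525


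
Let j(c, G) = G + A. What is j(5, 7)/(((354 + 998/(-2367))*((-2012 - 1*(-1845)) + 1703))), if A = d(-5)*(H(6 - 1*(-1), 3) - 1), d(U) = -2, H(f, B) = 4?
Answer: 789/428503040 ≈ 1.8413e-6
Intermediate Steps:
A = -6 (A = -2*(4 - 1) = -2*3 = -6)
j(c, G) = -6 + G (j(c, G) = G - 6 = -6 + G)
j(5, 7)/(((354 + 998/(-2367))*((-2012 - 1*(-1845)) + 1703))) = (-6 + 7)/(((354 + 998/(-2367))*((-2012 - 1*(-1845)) + 1703))) = 1/((354 + 998*(-1/2367))*((-2012 + 1845) + 1703)) = 1/((354 - 998/2367)*(-167 + 1703)) = 1/((836920/2367)*1536) = 1/(428503040/789) = 1*(789/428503040) = 789/428503040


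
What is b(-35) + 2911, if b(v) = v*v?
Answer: 4136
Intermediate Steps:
b(v) = v²
b(-35) + 2911 = (-35)² + 2911 = 1225 + 2911 = 4136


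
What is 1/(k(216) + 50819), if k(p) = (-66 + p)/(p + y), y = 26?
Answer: 121/6149174 ≈ 1.9677e-5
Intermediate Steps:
k(p) = (-66 + p)/(26 + p) (k(p) = (-66 + p)/(p + 26) = (-66 + p)/(26 + p))
1/(k(216) + 50819) = 1/((-66 + 216)/(26 + 216) + 50819) = 1/(150/242 + 50819) = 1/((1/242)*150 + 50819) = 1/(75/121 + 50819) = 1/(6149174/121) = 121/6149174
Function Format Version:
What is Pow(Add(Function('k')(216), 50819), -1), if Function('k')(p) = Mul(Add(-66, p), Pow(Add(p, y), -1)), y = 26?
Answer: Rational(121, 6149174) ≈ 1.9677e-5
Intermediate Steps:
Function('k')(p) = Mul(Pow(Add(26, p), -1), Add(-66, p)) (Function('k')(p) = Mul(Add(-66, p), Pow(Add(p, 26), -1)) = Mul(Add(-66, p), Pow(Add(26, p), -1)) = Mul(Pow(Add(26, p), -1), Add(-66, p)))
Pow(Add(Function('k')(216), 50819), -1) = Pow(Add(Mul(Pow(Add(26, 216), -1), Add(-66, 216)), 50819), -1) = Pow(Add(Mul(Pow(242, -1), 150), 50819), -1) = Pow(Add(Mul(Rational(1, 242), 150), 50819), -1) = Pow(Add(Rational(75, 121), 50819), -1) = Pow(Rational(6149174, 121), -1) = Rational(121, 6149174)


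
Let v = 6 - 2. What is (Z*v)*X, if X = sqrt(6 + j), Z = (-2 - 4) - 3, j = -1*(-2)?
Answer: -72*sqrt(2) ≈ -101.82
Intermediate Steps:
j = 2
Z = -9 (Z = -6 - 3 = -9)
v = 4
X = 2*sqrt(2) (X = sqrt(6 + 2) = sqrt(8) = 2*sqrt(2) ≈ 2.8284)
(Z*v)*X = (-9*4)*(2*sqrt(2)) = -72*sqrt(2)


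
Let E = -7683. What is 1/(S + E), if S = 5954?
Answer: -1/1729 ≈ -0.00057837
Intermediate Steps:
1/(S + E) = 1/(5954 - 7683) = 1/(-1729) = -1/1729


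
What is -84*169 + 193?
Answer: -14003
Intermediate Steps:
-84*169 + 193 = -14196 + 193 = -14003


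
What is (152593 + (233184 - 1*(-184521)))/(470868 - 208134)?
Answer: 285149/131367 ≈ 2.1706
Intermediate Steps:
(152593 + (233184 - 1*(-184521)))/(470868 - 208134) = (152593 + (233184 + 184521))/262734 = (152593 + 417705)*(1/262734) = 570298*(1/262734) = 285149/131367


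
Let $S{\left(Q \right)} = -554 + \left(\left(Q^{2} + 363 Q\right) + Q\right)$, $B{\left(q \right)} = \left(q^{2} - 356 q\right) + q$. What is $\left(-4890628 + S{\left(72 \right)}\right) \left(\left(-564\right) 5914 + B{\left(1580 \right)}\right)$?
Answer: $6803686560840$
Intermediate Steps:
$B{\left(q \right)} = q^{2} - 355 q$
$S{\left(Q \right)} = -554 + Q^{2} + 364 Q$ ($S{\left(Q \right)} = -554 + \left(Q^{2} + 364 Q\right) = -554 + Q^{2} + 364 Q$)
$\left(-4890628 + S{\left(72 \right)}\right) \left(\left(-564\right) 5914 + B{\left(1580 \right)}\right) = \left(-4890628 + \left(-554 + 72^{2} + 364 \cdot 72\right)\right) \left(\left(-564\right) 5914 + 1580 \left(-355 + 1580\right)\right) = \left(-4890628 + \left(-554 + 5184 + 26208\right)\right) \left(-3335496 + 1580 \cdot 1225\right) = \left(-4890628 + 30838\right) \left(-3335496 + 1935500\right) = \left(-4859790\right) \left(-1399996\right) = 6803686560840$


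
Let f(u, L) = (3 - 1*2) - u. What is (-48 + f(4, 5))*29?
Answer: -1479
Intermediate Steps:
f(u, L) = 1 - u (f(u, L) = (3 - 2) - u = 1 - u)
(-48 + f(4, 5))*29 = (-48 + (1 - 1*4))*29 = (-48 + (1 - 4))*29 = (-48 - 3)*29 = -51*29 = -1479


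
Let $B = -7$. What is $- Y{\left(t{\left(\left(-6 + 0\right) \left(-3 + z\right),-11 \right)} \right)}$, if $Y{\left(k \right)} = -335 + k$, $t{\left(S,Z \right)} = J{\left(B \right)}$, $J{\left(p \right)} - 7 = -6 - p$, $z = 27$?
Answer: $327$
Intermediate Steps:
$J{\left(p \right)} = 1 - p$ ($J{\left(p \right)} = 7 - \left(6 + p\right) = 1 - p$)
$t{\left(S,Z \right)} = 8$ ($t{\left(S,Z \right)} = 1 - -7 = 1 + 7 = 8$)
$- Y{\left(t{\left(\left(-6 + 0\right) \left(-3 + z\right),-11 \right)} \right)} = - (-335 + 8) = \left(-1\right) \left(-327\right) = 327$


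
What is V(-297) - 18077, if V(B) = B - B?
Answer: -18077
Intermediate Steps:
V(B) = 0
V(-297) - 18077 = 0 - 18077 = -18077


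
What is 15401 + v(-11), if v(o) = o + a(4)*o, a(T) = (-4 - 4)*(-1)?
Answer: 15302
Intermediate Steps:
a(T) = 8 (a(T) = -8*(-1) = 8)
v(o) = 9*o (v(o) = o + 8*o = 9*o)
15401 + v(-11) = 15401 + 9*(-11) = 15401 - 99 = 15302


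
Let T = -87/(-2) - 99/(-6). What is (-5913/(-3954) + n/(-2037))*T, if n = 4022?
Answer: -12860690/447461 ≈ -28.741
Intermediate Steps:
T = 60 (T = -87*(-½) - 99*(-⅙) = 87/2 + 33/2 = 60)
(-5913/(-3954) + n/(-2037))*T = (-5913/(-3954) + 4022/(-2037))*60 = (-5913*(-1/3954) + 4022*(-1/2037))*60 = (1971/1318 - 4022/2037)*60 = -1286069/2684766*60 = -12860690/447461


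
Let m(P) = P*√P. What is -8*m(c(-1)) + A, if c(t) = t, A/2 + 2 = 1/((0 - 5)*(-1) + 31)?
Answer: -71/18 + 8*I ≈ -3.9444 + 8.0*I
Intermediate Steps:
A = -71/18 (A = -4 + 2/((0 - 5)*(-1) + 31) = -4 + 2/(-5*(-1) + 31) = -4 + 2/(5 + 31) = -4 + 2/36 = -4 + 2*(1/36) = -4 + 1/18 = -71/18 ≈ -3.9444)
m(P) = P^(3/2)
-8*m(c(-1)) + A = -(-8)*I - 71/18 = 8*I - 71/18 = -71/18 + 8*I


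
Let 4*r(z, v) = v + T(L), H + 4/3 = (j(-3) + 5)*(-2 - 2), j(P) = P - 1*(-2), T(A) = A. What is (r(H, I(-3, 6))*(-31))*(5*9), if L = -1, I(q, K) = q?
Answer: 1395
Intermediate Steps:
j(P) = 2 + P (j(P) = P + 2 = 2 + P)
H = -52/3 (H = -4/3 + ((2 - 3) + 5)*(-2 - 2) = -4/3 + (-1 + 5)*(-4) = -4/3 + 4*(-4) = -4/3 - 16 = -52/3 ≈ -17.333)
r(z, v) = -¼ + v/4 (r(z, v) = (v - 1)/4 = (-1 + v)/4 = -¼ + v/4)
(r(H, I(-3, 6))*(-31))*(5*9) = ((-¼ + (¼)*(-3))*(-31))*(5*9) = ((-¼ - ¾)*(-31))*45 = -1*(-31)*45 = 31*45 = 1395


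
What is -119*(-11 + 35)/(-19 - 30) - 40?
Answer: 128/7 ≈ 18.286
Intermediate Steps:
-119*(-11 + 35)/(-19 - 30) - 40 = -2856/(-49) - 40 = -2856*(-1)/49 - 40 = -119*(-24/49) - 40 = 408/7 - 40 = 128/7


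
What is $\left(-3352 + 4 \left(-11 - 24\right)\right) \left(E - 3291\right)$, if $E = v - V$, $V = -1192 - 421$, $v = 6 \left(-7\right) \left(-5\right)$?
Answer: $5126256$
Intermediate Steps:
$v = 210$ ($v = \left(-42\right) \left(-5\right) = 210$)
$V = -1613$ ($V = -1192 - 421 = -1613$)
$E = 1823$ ($E = 210 - -1613 = 210 + 1613 = 1823$)
$\left(-3352 + 4 \left(-11 - 24\right)\right) \left(E - 3291\right) = \left(-3352 + 4 \left(-11 - 24\right)\right) \left(1823 - 3291\right) = \left(-3352 + 4 \left(-35\right)\right) \left(1823 - 3291\right) = \left(-3352 - 140\right) \left(1823 - 3291\right) = \left(-3492\right) \left(-1468\right) = 5126256$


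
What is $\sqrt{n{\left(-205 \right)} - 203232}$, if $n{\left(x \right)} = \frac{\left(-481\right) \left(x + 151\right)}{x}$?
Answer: $\frac{i \sqrt{8546149470}}{205} \approx 450.95 i$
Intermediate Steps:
$n{\left(x \right)} = \frac{-72631 - 481 x}{x}$ ($n{\left(x \right)} = \frac{\left(-481\right) \left(151 + x\right)}{x} = \frac{-72631 - 481 x}{x}$)
$\sqrt{n{\left(-205 \right)} - 203232} = \sqrt{\left(-481 - \frac{72631}{-205}\right) - 203232} = \sqrt{\left(-481 - - \frac{72631}{205}\right) - 203232} = \sqrt{\left(-481 + \frac{72631}{205}\right) - 203232} = \sqrt{- \frac{25974}{205} - 203232} = \sqrt{- \frac{41688534}{205}} = \frac{i \sqrt{8546149470}}{205}$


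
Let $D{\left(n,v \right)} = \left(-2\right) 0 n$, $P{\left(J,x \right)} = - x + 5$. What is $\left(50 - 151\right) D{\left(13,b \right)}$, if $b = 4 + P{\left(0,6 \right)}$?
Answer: $0$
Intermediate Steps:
$P{\left(J,x \right)} = 5 - x$
$b = 3$ ($b = 4 + \left(5 - 6\right) = 4 - 1 = 3$)
$D{\left(n,v \right)} = 0$ ($D{\left(n,v \right)} = 0 n = 0$)
$\left(50 - 151\right) D{\left(13,b \right)} = \left(50 - 151\right) 0 = \left(-101\right) 0 = 0$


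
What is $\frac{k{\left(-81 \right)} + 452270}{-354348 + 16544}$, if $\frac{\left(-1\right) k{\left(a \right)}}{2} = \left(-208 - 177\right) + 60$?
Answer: $- \frac{113230}{84451} \approx -1.3408$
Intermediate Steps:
$k{\left(a \right)} = 650$ ($k{\left(a \right)} = - 2 \left(\left(-208 - 177\right) + 60\right) = - 2 \left(-385 + 60\right) = \left(-2\right) \left(-325\right) = 650$)
$\frac{k{\left(-81 \right)} + 452270}{-354348 + 16544} = \frac{650 + 452270}{-354348 + 16544} = \frac{452920}{-337804} = 452920 \left(- \frac{1}{337804}\right) = - \frac{113230}{84451}$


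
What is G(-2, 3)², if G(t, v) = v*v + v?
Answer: 144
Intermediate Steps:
G(t, v) = v + v² (G(t, v) = v² + v = v + v²)
G(-2, 3)² = (3*(1 + 3))² = (3*4)² = 12² = 144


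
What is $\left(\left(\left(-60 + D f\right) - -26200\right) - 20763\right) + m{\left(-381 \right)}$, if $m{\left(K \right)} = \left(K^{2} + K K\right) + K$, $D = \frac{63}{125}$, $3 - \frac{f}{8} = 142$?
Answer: $\frac{36844694}{125} \approx 2.9476 \cdot 10^{5}$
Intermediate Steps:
$f = -1112$ ($f = 24 - 1136 = -1112$)
$D = \frac{63}{125}$ ($D = 63 \cdot \frac{1}{125} = \frac{63}{125} \approx 0.504$)
$m{\left(K \right)} = K + 2 K^{2}$ ($m{\left(K \right)} = \left(K^{2} + K^{2}\right) + K = 2 K^{2} + K = K + 2 K^{2}$)
$\left(\left(\left(-60 + D f\right) - -26200\right) - 20763\right) + m{\left(-381 \right)} = \left(\left(\left(-60 + \frac{63}{125} \left(-1112\right)\right) - -26200\right) - 20763\right) - 381 \left(1 + 2 \left(-381\right)\right) = \left(\left(\left(-60 - \frac{70056}{125}\right) + 26200\right) - 20763\right) - 381 \left(1 - 762\right) = \left(\left(- \frac{77556}{125} + 26200\right) - 20763\right) - -289941 = \left(\frac{3197444}{125} - 20763\right) + 289941 = \frac{602069}{125} + 289941 = \frac{36844694}{125}$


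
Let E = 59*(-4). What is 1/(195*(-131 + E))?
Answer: -1/71565 ≈ -1.3973e-5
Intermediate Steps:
E = -236
1/(195*(-131 + E)) = 1/(195*(-131 - 236)) = 1/(195*(-367)) = 1/(-71565) = -1/71565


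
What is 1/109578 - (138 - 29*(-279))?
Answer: -901717361/109578 ≈ -8229.0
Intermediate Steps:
1/109578 - (138 - 29*(-279)) = 1/109578 - (138 + 8091) = 1/109578 - 1*8229 = 1/109578 - 8229 = -901717361/109578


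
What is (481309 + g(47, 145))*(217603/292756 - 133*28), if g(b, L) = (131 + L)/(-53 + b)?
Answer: -524579432930883/292756 ≈ -1.7919e+9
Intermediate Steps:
g(b, L) = (131 + L)/(-53 + b)
(481309 + g(47, 145))*(217603/292756 - 133*28) = (481309 + (131 + 145)/(-53 + 47))*(217603/292756 - 133*28) = (481309 + 276/(-6))*(217603*(1/292756) - 3724) = (481309 - 1/6*276)*(217603/292756 - 3724) = (481309 - 46)*(-1090005741/292756) = 481263*(-1090005741/292756) = -524579432930883/292756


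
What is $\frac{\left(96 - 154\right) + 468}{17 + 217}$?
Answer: $\frac{205}{117} \approx 1.7521$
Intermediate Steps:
$\frac{\left(96 - 154\right) + 468}{17 + 217} = \frac{-58 + 468}{234} = 410 \cdot \frac{1}{234} = \frac{205}{117}$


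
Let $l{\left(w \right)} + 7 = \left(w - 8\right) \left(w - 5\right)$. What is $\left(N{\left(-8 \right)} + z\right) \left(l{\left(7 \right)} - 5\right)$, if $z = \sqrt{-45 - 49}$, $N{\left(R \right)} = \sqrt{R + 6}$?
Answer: $14 i \left(- \sqrt{2} - \sqrt{94}\right) \approx - 155.53 i$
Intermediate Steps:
$N{\left(R \right)} = \sqrt{6 + R}$
$l{\left(w \right)} = -7 + \left(-8 + w\right) \left(-5 + w\right)$ ($l{\left(w \right)} = -7 + \left(w - 8\right) \left(w - 5\right) = -7 + \left(-8 + w\right) \left(-5 + w\right)$)
$z = i \sqrt{94}$ ($z = \sqrt{-94} = i \sqrt{94} \approx 9.6954 i$)
$\left(N{\left(-8 \right)} + z\right) \left(l{\left(7 \right)} - 5\right) = \left(\sqrt{6 - 8} + i \sqrt{94}\right) \left(\left(33 + 7^{2} - 91\right) - 5\right) = \left(\sqrt{-2} + i \sqrt{94}\right) \left(\left(33 + 49 - 91\right) - 5\right) = \left(i \sqrt{2} + i \sqrt{94}\right) \left(-9 - 5\right) = \left(i \sqrt{2} + i \sqrt{94}\right) \left(-14\right) = - 14 i \sqrt{2} - 14 i \sqrt{94}$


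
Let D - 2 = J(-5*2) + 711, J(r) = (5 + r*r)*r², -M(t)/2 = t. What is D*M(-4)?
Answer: 89704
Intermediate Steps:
M(t) = -2*t
J(r) = r²*(5 + r²) (J(r) = (5 + r²)*r² = r²*(5 + r²))
D = 11213 (D = 2 + ((-5*2)²*(5 + (-5*2)²) + 711) = 2 + ((-10)²*(5 + (-10)²) + 711) = 2 + (100*(5 + 100) + 711) = 2 + (100*105 + 711) = 2 + (10500 + 711) = 2 + 11211 = 11213)
D*M(-4) = 11213*(-2*(-4)) = 11213*8 = 89704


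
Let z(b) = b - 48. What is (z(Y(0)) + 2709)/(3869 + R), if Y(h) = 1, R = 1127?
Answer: 1331/2498 ≈ 0.53283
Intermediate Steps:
z(b) = -48 + b
(z(Y(0)) + 2709)/(3869 + R) = ((-48 + 1) + 2709)/(3869 + 1127) = (-47 + 2709)/4996 = 2662*(1/4996) = 1331/2498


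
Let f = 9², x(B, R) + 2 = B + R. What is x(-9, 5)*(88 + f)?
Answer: -1014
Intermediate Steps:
x(B, R) = -2 + B + R (x(B, R) = -2 + (B + R) = -2 + B + R)
f = 81
x(-9, 5)*(88 + f) = (-2 - 9 + 5)*(88 + 81) = -6*169 = -1014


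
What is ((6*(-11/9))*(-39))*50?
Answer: 14300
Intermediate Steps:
((6*(-11/9))*(-39))*50 = -22/3*(-39)*50 = 286*50 = 14300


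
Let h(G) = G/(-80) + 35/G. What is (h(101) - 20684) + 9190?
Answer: -92878921/8080 ≈ -11495.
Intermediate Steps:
h(G) = 35/G - G/80 (h(G) = G*(-1/80) + 35/G = -G/80 + 35/G = 35/G - G/80)
(h(101) - 20684) + 9190 = ((35/101 - 1/80*101) - 20684) + 9190 = ((35*(1/101) - 101/80) - 20684) + 9190 = ((35/101 - 101/80) - 20684) + 9190 = (-7401/8080 - 20684) + 9190 = -167134121/8080 + 9190 = -92878921/8080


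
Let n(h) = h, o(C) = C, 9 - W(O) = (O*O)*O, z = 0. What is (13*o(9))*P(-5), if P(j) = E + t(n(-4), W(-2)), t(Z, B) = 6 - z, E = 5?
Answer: 1287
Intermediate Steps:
W(O) = 9 - O³ (W(O) = 9 - O*O*O = 9 - O²*O = 9 - O³)
t(Z, B) = 6 (t(Z, B) = 6 - 1*0 = 6 + 0 = 6)
P(j) = 11 (P(j) = 5 + 6 = 11)
(13*o(9))*P(-5) = (13*9)*11 = 117*11 = 1287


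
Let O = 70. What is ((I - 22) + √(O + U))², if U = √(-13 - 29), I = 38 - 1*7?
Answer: (9 + √(70 + I*√42))² ≈ 301.76 + 13.445*I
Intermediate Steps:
I = 31 (I = 38 - 7 = 31)
U = I*√42 (U = √(-42) = I*√42 ≈ 6.4807*I)
((I - 22) + √(O + U))² = ((31 - 22) + √(70 + I*√42))² = (9 + √(70 + I*√42))²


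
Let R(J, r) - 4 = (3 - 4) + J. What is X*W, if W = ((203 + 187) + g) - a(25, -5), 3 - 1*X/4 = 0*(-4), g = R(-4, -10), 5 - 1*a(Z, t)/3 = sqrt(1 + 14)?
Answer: 4488 + 36*sqrt(15) ≈ 4627.4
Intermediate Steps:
a(Z, t) = 15 - 3*sqrt(15) (a(Z, t) = 15 - 3*sqrt(1 + 14) = 15 - 3*sqrt(15))
R(J, r) = 3 + J (R(J, r) = 4 + ((3 - 4) + J) = 4 + (-1 + J) = 3 + J)
g = -1 (g = 3 - 4 = -1)
X = 12 (X = 12 - 0*(-4) = 12 - 4*0 = 12 + 0 = 12)
W = 374 + 3*sqrt(15) (W = ((203 + 187) - 1) - (15 - 3*sqrt(15)) = (390 - 1) + (-15 + 3*sqrt(15)) = 389 + (-15 + 3*sqrt(15)) = 374 + 3*sqrt(15) ≈ 385.62)
X*W = 12*(374 + 3*sqrt(15)) = 4488 + 36*sqrt(15)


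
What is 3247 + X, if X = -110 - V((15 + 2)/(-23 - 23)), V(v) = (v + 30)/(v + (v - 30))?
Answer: 4437081/1414 ≈ 3138.0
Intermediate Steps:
V(v) = (30 + v)/(-30 + 2*v) (V(v) = (30 + v)/(v + (-30 + v)) = (30 + v)/(-30 + 2*v))
X = -154177/1414 (X = -110 - (30 + (15 + 2)/(-23 - 23))/(2*(-15 + (15 + 2)/(-23 - 23))) = -110 - (30 + 17/(-46))/(2*(-15 + 17/(-46))) = -110 - (30 + 17*(-1/46))/(2*(-15 + 17*(-1/46))) = -110 - (30 - 17/46)/(2*(-15 - 17/46)) = -110 - 1363/(2*(-707/46)*46) = -110 - (-46)*1363/(2*707*46) = -110 - 1*(-1363/1414) = -110 + 1363/1414 = -154177/1414 ≈ -109.04)
3247 + X = 3247 - 154177/1414 = 4437081/1414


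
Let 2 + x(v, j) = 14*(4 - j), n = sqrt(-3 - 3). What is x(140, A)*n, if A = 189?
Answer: -2592*I*sqrt(6) ≈ -6349.1*I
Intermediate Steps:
n = I*sqrt(6) (n = sqrt(-6) = I*sqrt(6) ≈ 2.4495*I)
x(v, j) = 54 - 14*j (x(v, j) = -2 + 14*(4 - j) = -2 + (56 - 14*j) = 54 - 14*j)
x(140, A)*n = (54 - 14*189)*(I*sqrt(6)) = (54 - 2646)*(I*sqrt(6)) = -2592*I*sqrt(6)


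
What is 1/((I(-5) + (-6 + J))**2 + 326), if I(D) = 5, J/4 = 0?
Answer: 1/327 ≈ 0.0030581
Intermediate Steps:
J = 0 (J = 4*0 = 0)
1/((I(-5) + (-6 + J))**2 + 326) = 1/((5 + (-6 + 0))**2 + 326) = 1/((5 - 6)**2 + 326) = 1/((-1)**2 + 326) = 1/(1 + 326) = 1/327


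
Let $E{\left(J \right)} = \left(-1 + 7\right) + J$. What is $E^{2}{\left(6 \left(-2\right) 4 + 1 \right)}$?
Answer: $1681$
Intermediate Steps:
$E{\left(J \right)} = 6 + J$
$E^{2}{\left(6 \left(-2\right) 4 + 1 \right)} = \left(6 + \left(6 \left(-2\right) 4 + 1\right)\right)^{2} = \left(6 + \left(\left(-12\right) 4 + 1\right)\right)^{2} = \left(6 + \left(-48 + 1\right)\right)^{2} = \left(6 - 47\right)^{2} = \left(-41\right)^{2} = 1681$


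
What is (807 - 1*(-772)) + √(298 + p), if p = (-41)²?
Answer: 1579 + √1979 ≈ 1623.5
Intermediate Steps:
p = 1681
(807 - 1*(-772)) + √(298 + p) = (807 - 1*(-772)) + √(298 + 1681) = (807 + 772) + √1979 = 1579 + √1979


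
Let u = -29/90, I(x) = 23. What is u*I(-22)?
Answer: -667/90 ≈ -7.4111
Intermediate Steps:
u = -29/90 (u = -29*1/90 = -29/90 ≈ -0.32222)
u*I(-22) = -29/90*23 = -667/90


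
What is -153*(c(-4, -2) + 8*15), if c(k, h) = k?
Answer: -17748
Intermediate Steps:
-153*(c(-4, -2) + 8*15) = -153*(-4 + 8*15) = -153*(-4 + 120) = -153*116 = -17748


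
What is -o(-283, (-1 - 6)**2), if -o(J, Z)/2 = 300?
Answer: 600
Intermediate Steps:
o(J, Z) = -600 (o(J, Z) = -2*300 = -600)
-o(-283, (-1 - 6)**2) = -1*(-600) = 600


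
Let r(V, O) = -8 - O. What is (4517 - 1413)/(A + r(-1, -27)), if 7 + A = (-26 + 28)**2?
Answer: 194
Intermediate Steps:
A = -3 (A = -7 + (-26 + 28)**2 = -7 + 2**2 = -7 + 4 = -3)
(4517 - 1413)/(A + r(-1, -27)) = (4517 - 1413)/(-3 + (-8 - 1*(-27))) = 3104/(-3 + (-8 + 27)) = 3104/(-3 + 19) = 3104/16 = 3104*(1/16) = 194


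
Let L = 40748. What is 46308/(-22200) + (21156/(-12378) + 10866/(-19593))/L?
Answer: -529677546056299/253920021565350 ≈ -2.0860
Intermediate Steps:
46308/(-22200) + (21156/(-12378) + 10866/(-19593))/L = 46308/(-22200) + (21156/(-12378) + 10866/(-19593))/40748 = 46308*(-1/22200) + (21156*(-1/12378) + 10866*(-1/19593))*(1/40748) = -3859/1850 + (-3526/2063 - 3622/6531)*(1/40748) = -3859/1850 - 30500492/13473453*1/40748 = -3859/1850 - 7625123/137254065711 = -529677546056299/253920021565350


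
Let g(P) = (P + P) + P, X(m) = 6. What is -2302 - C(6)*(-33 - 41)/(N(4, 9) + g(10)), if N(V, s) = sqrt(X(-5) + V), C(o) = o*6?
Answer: -196886/89 - 1332*sqrt(10)/445 ≈ -2221.7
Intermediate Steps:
g(P) = 3*P (g(P) = 2*P + P = 3*P)
C(o) = 6*o
N(V, s) = sqrt(6 + V)
-2302 - C(6)*(-33 - 41)/(N(4, 9) + g(10)) = -2302 - 6*6*(-33 - 41)/(sqrt(6 + 4) + 3*10) = -2302 - 36*(-74/(sqrt(10) + 30)) = -2302 - 36*(-74/(30 + sqrt(10))) = -2302 - (-2664)/(30 + sqrt(10)) = -2302 + 2664/(30 + sqrt(10))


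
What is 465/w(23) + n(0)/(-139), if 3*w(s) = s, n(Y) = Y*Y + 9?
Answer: 193698/3197 ≈ 60.587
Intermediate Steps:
n(Y) = 9 + Y² (n(Y) = Y² + 9 = 9 + Y²)
w(s) = s/3
465/w(23) + n(0)/(-139) = 465/(((⅓)*23)) + (9 + 0²)/(-139) = 465/(23/3) + (9 + 0)*(-1/139) = 465*(3/23) + 9*(-1/139) = 1395/23 - 9/139 = 193698/3197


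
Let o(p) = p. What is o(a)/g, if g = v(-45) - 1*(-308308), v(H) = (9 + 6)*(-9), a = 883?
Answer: 883/308173 ≈ 0.0028653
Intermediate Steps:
v(H) = -135 (v(H) = 15*(-9) = -135)
g = 308173 (g = -135 - 1*(-308308) = -135 + 308308 = 308173)
o(a)/g = 883/308173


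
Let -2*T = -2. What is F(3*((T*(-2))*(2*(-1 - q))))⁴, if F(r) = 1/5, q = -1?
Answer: 1/625 ≈ 0.0016000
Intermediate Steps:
T = 1 (T = -½*(-2) = 1)
F(r) = ⅕ (F(r) = 1*(⅕) = ⅕)
F(3*((T*(-2))*(2*(-1 - q))))⁴ = (⅕)⁴ = 1/625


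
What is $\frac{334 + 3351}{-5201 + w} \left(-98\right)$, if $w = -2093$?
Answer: $\frac{25795}{521} \approx 49.511$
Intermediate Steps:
$\frac{334 + 3351}{-5201 + w} \left(-98\right) = \frac{334 + 3351}{-5201 - 2093} \left(-98\right) = \frac{3685}{-7294} \left(-98\right) = 3685 \left(- \frac{1}{7294}\right) \left(-98\right) = \left(- \frac{3685}{7294}\right) \left(-98\right) = \frac{25795}{521}$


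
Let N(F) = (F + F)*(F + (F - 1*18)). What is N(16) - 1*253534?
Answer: -253086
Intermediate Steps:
N(F) = 2*F*(-18 + 2*F) (N(F) = (2*F)*(F + (F - 18)) = (2*F)*(F + (-18 + F)) = (2*F)*(-18 + 2*F) = 2*F*(-18 + 2*F))
N(16) - 1*253534 = 4*16*(-9 + 16) - 1*253534 = 4*16*7 - 253534 = 448 - 253534 = -253086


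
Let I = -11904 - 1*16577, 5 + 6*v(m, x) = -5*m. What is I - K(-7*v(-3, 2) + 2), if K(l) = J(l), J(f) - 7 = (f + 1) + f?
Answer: -85409/3 ≈ -28470.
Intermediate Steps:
v(m, x) = -⅚ - 5*m/6 (v(m, x) = -⅚ + (-5*m)/6 = -⅚ - 5*m/6)
I = -28481 (I = -11904 - 16577 = -28481)
J(f) = 8 + 2*f (J(f) = 7 + ((f + 1) + f) = 7 + ((1 + f) + f) = 7 + (1 + 2*f) = 8 + 2*f)
K(l) = 8 + 2*l
I - K(-7*v(-3, 2) + 2) = -28481 - (8 + 2*(-7*(-⅚ - ⅚*(-3)) + 2)) = -28481 - (8 + 2*(-7*(-⅚ + 5/2) + 2)) = -28481 - (8 + 2*(-7*5/3 + 2)) = -28481 - (8 + 2*(-35/3 + 2)) = -28481 - (8 + 2*(-29/3)) = -28481 - (8 - 58/3) = -28481 - 1*(-34/3) = -28481 + 34/3 = -85409/3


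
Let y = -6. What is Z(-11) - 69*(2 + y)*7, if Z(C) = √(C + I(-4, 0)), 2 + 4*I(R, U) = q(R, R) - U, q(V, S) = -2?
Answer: 1932 + 2*I*√3 ≈ 1932.0 + 3.4641*I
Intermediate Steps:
I(R, U) = -1 - U/4 (I(R, U) = -½ + (-2 - U)/4 = -½ + (-½ - U/4) = -1 - U/4)
Z(C) = √(-1 + C) (Z(C) = √(C + (-1 - ¼*0)) = √(C + (-1 + 0)) = √(C - 1) = √(-1 + C))
Z(-11) - 69*(2 + y)*7 = √(-1 - 11) - 69*(2 - 6)*7 = √(-12) - (-276)*7 = 2*I*√3 - 69*(-28) = 2*I*√3 + 1932 = 1932 + 2*I*√3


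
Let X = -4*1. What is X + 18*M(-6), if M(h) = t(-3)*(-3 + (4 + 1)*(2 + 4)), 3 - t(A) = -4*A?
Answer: -4378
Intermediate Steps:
t(A) = 3 + 4*A (t(A) = 3 - (-4)*A = 3 + 4*A)
X = -4
M(h) = -243 (M(h) = (3 + 4*(-3))*(-3 + (4 + 1)*(2 + 4)) = (3 - 12)*(-3 + 5*6) = -9*(-3 + 30) = -9*27 = -243)
X + 18*M(-6) = -4 + 18*(-243) = -4 - 4374 = -4378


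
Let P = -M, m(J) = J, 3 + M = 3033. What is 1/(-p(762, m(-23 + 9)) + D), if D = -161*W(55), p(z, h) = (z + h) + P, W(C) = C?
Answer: -1/6573 ≈ -0.00015214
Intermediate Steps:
M = 3030 (M = -3 + 3033 = 3030)
P = -3030 (P = -1*3030 = -3030)
p(z, h) = -3030 + h + z (p(z, h) = (z + h) - 3030 = (h + z) - 3030 = -3030 + h + z)
D = -8855 (D = -161*55 = -8855)
1/(-p(762, m(-23 + 9)) + D) = 1/(-(-3030 + (-23 + 9) + 762) - 8855) = 1/(-(-3030 - 14 + 762) - 8855) = 1/(-1*(-2282) - 8855) = 1/(2282 - 8855) = 1/(-6573) = -1/6573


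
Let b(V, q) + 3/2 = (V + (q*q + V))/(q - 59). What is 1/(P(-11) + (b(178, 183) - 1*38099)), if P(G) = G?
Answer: -124/4691981 ≈ -2.6428e-5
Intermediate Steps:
b(V, q) = -3/2 + (q² + 2*V)/(-59 + q) (b(V, q) = -3/2 + (V + (q*q + V))/(q - 59) = -3/2 + (V + (q² + V))/(-59 + q) = -3/2 + (V + (V + q²))/(-59 + q) = -3/2 + (q² + 2*V)/(-59 + q))
1/(P(-11) + (b(178, 183) - 1*38099)) = 1/(-11 + ((177 - 3*183 + 2*183² + 4*178)/(2*(-59 + 183)) - 1*38099)) = 1/(-11 + ((½)*(177 - 549 + 2*33489 + 712)/124 - 38099)) = 1/(-11 + ((½)*(1/124)*(177 - 549 + 66978 + 712) - 38099)) = 1/(-11 + ((½)*(1/124)*67318 - 38099)) = 1/(-11 + (33659/124 - 38099)) = 1/(-11 - 4690617/124) = 1/(-4691981/124) = -124/4691981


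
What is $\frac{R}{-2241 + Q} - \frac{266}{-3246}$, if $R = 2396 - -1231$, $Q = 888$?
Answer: $- \frac{1902224}{731973} \approx -2.5988$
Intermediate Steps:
$R = 3627$ ($R = 2396 + 1231 = 3627$)
$\frac{R}{-2241 + Q} - \frac{266}{-3246} = \frac{3627}{-2241 + 888} - \frac{266}{-3246} = \frac{3627}{-1353} - - \frac{133}{1623} = 3627 \left(- \frac{1}{1353}\right) + \frac{133}{1623} = - \frac{1209}{451} + \frac{133}{1623} = - \frac{1902224}{731973}$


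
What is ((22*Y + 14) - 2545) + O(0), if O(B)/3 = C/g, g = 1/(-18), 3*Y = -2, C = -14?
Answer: -5369/3 ≈ -1789.7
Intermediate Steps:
Y = -2/3 (Y = (1/3)*(-2) = -2/3 ≈ -0.66667)
g = -1/18 ≈ -0.055556
O(B) = 756 (O(B) = 3*(-14/(-1/18)) = 3*(-14*(-18)) = 3*252 = 756)
((22*Y + 14) - 2545) + O(0) = ((22*(-2/3) + 14) - 2545) + 756 = ((-44/3 + 14) - 2545) + 756 = (-2/3 - 2545) + 756 = -7637/3 + 756 = -5369/3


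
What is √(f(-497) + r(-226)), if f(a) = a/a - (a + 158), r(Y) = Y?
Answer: √114 ≈ 10.677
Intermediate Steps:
f(a) = -157 - a (f(a) = 1 - (158 + a) = 1 + (-158 - a) = -157 - a)
√(f(-497) + r(-226)) = √((-157 - 1*(-497)) - 226) = √((-157 + 497) - 226) = √(340 - 226) = √114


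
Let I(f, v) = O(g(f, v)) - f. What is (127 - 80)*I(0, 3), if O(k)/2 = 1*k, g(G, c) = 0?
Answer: 0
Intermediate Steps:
O(k) = 2*k (O(k) = 2*(1*k) = 2*k)
I(f, v) = -f (I(f, v) = 2*0 - f = 0 - f = -f)
(127 - 80)*I(0, 3) = (127 - 80)*(-1*0) = 47*0 = 0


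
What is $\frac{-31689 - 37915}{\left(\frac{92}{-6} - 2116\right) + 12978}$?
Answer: $- \frac{52203}{8135} \approx -6.4171$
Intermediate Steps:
$\frac{-31689 - 37915}{\left(\frac{92}{-6} - 2116\right) + 12978} = - \frac{69604}{\left(92 \left(- \frac{1}{6}\right) - 2116\right) + 12978} = - \frac{69604}{\left(- \frac{46}{3} - 2116\right) + 12978} = - \frac{69604}{- \frac{6394}{3} + 12978} = - \frac{69604}{\frac{32540}{3}} = \left(-69604\right) \frac{3}{32540} = - \frac{52203}{8135}$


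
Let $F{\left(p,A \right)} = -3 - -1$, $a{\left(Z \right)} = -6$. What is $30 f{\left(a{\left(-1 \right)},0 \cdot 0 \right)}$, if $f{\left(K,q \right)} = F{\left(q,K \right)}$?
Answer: $-60$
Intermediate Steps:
$F{\left(p,A \right)} = -2$ ($F{\left(p,A \right)} = -3 + 1 = -2$)
$f{\left(K,q \right)} = -2$
$30 f{\left(a{\left(-1 \right)},0 \cdot 0 \right)} = 30 \left(-2\right) = -60$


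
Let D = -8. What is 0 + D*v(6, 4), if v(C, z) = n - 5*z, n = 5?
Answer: 120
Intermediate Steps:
v(C, z) = 5 - 5*z
0 + D*v(6, 4) = 0 - 8*(5 - 5*4) = 0 - 8*(5 - 20) = 0 - 8*(-15) = 0 + 120 = 120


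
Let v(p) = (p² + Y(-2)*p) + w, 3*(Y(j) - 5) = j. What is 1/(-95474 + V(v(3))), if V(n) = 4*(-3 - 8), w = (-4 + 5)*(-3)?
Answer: -1/95518 ≈ -1.0469e-5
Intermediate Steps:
Y(j) = 5 + j/3
w = -3 (w = 1*(-3) = -3)
v(p) = -3 + p² + 13*p/3 (v(p) = (p² + (5 + (⅓)*(-2))*p) - 3 = (p² + (5 - ⅔)*p) - 3 = (p² + 13*p/3) - 3 = -3 + p² + 13*p/3)
V(n) = -44 (V(n) = 4*(-11) = -44)
1/(-95474 + V(v(3))) = 1/(-95474 - 44) = 1/(-95518) = -1/95518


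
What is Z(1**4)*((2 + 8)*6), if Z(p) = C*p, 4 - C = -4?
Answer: 480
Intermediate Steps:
C = 8 (C = 4 - 1*(-4) = 4 + 4 = 8)
Z(p) = 8*p
Z(1**4)*((2 + 8)*6) = (8*1**4)*((2 + 8)*6) = (8*1)*(10*6) = 8*60 = 480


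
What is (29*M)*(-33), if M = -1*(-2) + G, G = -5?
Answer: 2871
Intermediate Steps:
M = -3 (M = -1*(-2) - 5 = 2 - 5 = -3)
(29*M)*(-33) = (29*(-3))*(-33) = -87*(-33) = 2871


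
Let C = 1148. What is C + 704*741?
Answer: 522812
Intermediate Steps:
C + 704*741 = 1148 + 704*741 = 1148 + 521664 = 522812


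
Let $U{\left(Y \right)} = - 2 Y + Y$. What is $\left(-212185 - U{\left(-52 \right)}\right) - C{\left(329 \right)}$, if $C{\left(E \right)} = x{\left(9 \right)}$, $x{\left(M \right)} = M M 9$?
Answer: $-212966$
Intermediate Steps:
$x{\left(M \right)} = 9 M^{2}$ ($x{\left(M \right)} = M^{2} \cdot 9 = 9 M^{2}$)
$U{\left(Y \right)} = - Y$
$C{\left(E \right)} = 729$ ($C{\left(E \right)} = 9 \cdot 9^{2} = 9 \cdot 81 = 729$)
$\left(-212185 - U{\left(-52 \right)}\right) - C{\left(329 \right)} = \left(-212185 - \left(-1\right) \left(-52\right)\right) - 729 = \left(-212185 - 52\right) - 729 = -212237 - 729 = -212966$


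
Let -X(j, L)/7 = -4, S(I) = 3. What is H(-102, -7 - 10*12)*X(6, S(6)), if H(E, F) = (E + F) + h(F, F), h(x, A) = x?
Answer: -9968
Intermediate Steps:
X(j, L) = 28 (X(j, L) = -7*(-4) = 28)
H(E, F) = E + 2*F (H(E, F) = (E + F) + F = E + 2*F)
H(-102, -7 - 10*12)*X(6, S(6)) = (-102 + 2*(-7 - 10*12))*28 = (-102 + 2*(-7 - 120))*28 = (-102 + 2*(-127))*28 = (-102 - 254)*28 = -356*28 = -9968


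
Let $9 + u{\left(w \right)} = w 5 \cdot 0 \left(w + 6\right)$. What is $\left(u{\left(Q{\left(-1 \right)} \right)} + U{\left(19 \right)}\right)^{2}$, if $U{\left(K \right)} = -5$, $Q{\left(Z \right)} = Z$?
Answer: $196$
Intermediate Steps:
$u{\left(w \right)} = -9$ ($u{\left(w \right)} = -9 + w 5 \cdot 0 \left(w + 6\right) = -9 + 5 w 0 \left(6 + w\right) = -9 + 0 \left(6 + w\right) = -9 + 0 = -9$)
$\left(u{\left(Q{\left(-1 \right)} \right)} + U{\left(19 \right)}\right)^{2} = \left(-9 - 5\right)^{2} = \left(-14\right)^{2} = 196$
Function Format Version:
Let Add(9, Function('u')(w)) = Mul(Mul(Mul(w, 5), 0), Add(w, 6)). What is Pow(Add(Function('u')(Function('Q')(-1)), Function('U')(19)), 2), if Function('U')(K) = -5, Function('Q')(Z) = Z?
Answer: 196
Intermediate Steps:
Function('u')(w) = -9 (Function('u')(w) = Add(-9, Mul(Mul(Mul(w, 5), 0), Add(w, 6))) = Add(-9, Mul(Mul(Mul(5, w), 0), Add(6, w))) = Add(-9, Mul(0, Add(6, w))) = Add(-9, 0) = -9)
Pow(Add(Function('u')(Function('Q')(-1)), Function('U')(19)), 2) = Pow(Add(-9, -5), 2) = Pow(-14, 2) = 196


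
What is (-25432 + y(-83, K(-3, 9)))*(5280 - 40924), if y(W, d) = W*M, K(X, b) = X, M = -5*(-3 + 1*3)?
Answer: 906498208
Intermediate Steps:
M = 0 (M = -5*(-3 + 3) = -5*0 = 0)
y(W, d) = 0 (y(W, d) = W*0 = 0)
(-25432 + y(-83, K(-3, 9)))*(5280 - 40924) = (-25432 + 0)*(5280 - 40924) = -25432*(-35644) = 906498208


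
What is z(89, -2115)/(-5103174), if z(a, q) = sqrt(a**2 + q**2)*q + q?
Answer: 705/1701058 + 705*sqrt(4481146)/1701058 ≈ 0.87775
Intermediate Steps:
z(a, q) = q + q*sqrt(a**2 + q**2) (z(a, q) = q*sqrt(a**2 + q**2) + q = q + q*sqrt(a**2 + q**2))
z(89, -2115)/(-5103174) = -2115*(1 + sqrt(89**2 + (-2115)**2))/(-5103174) = -2115*(1 + sqrt(7921 + 4473225))*(-1/5103174) = -2115*(1 + sqrt(4481146))*(-1/5103174) = (-2115 - 2115*sqrt(4481146))*(-1/5103174) = 705/1701058 + 705*sqrt(4481146)/1701058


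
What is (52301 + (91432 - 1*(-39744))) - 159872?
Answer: 23605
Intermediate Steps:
(52301 + (91432 - 1*(-39744))) - 159872 = (52301 + (91432 + 39744)) - 159872 = (52301 + 131176) - 159872 = 183477 - 159872 = 23605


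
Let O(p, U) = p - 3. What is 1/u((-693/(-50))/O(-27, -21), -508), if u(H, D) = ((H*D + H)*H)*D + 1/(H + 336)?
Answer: 10485562500/576431067331901 ≈ 1.8190e-5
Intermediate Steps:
O(p, U) = -3 + p
u(H, D) = 1/(336 + H) + D*H*(H + D*H) (u(H, D) = ((D*H + H)*H)*D + 1/(336 + H) = ((H + D*H)*H)*D + 1/(336 + H) = (H*(H + D*H))*D + 1/(336 + H) = D*H*(H + D*H) + 1/(336 + H) = 1/(336 + H) + D*H*(H + D*H))
1/u((-693/(-50))/O(-27, -21), -508) = 1/((1 - 508*332812557/(125000*(-3 - 27)**3) + (-508)**2*((-693/(-50))/(-3 - 27))**3 + 336*(-508)*((-693/(-50))/(-3 - 27))**2 + 336*(-508)**2*((-693/(-50))/(-3 - 27))**2)/(336 + (-693/(-50))/(-3 - 27))) = 1/((1 - 508*(-693*(-1/50)/(-30))**3 + 258064*(-693*(-1/50)/(-30))**3 + 336*(-508)*(-693*(-1/50)/(-30))**2 + 336*258064*(-693*(-1/50)/(-30))**2)/(336 - 693*(-1/50)/(-30))) = 1/((1 - 508*((693/50)*(-1/30))**3 + 258064*((693/50)*(-1/30))**3 + 336*(-508)*((693/50)*(-1/30))**2 + 336*258064*((693/50)*(-1/30))**2)/(336 + (693/50)*(-1/30))) = 1/((1 - 508*(-231/500)**3 + 258064*(-231/500)**3 + 336*(-508)*(-231/500)**2 + 336*258064*(-231/500)**2)/(336 - 231/500)) = 1/((1 - 508*(-12326391/125000000) + 258064*(-12326391/125000000) + 336*(-508)*(53361/250000) + 336*258064*(53361/250000))/(167769/500)) = 1/(500*(1 + 1565451657/31250000 - 198812360439/7812500 - 569255148/15625 + 289181615184/15625)/167769) = 1/((500/167769)*(576431067331901/31250000)) = 1/(576431067331901/10485562500) = 10485562500/576431067331901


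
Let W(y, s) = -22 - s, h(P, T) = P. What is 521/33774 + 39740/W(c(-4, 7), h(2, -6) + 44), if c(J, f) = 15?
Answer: -335535833/574158 ≈ -584.40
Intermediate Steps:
521/33774 + 39740/W(c(-4, 7), h(2, -6) + 44) = 521/33774 + 39740/(-22 - (2 + 44)) = 521*(1/33774) + 39740/(-22 - 1*46) = 521/33774 + 39740/(-22 - 46) = 521/33774 + 39740/(-68) = 521/33774 + 39740*(-1/68) = 521/33774 - 9935/17 = -335535833/574158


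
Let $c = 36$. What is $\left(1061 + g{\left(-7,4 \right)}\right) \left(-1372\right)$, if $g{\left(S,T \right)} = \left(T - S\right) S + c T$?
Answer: $-1547616$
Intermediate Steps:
$g{\left(S,T \right)} = 36 T + S \left(T - S\right)$ ($g{\left(S,T \right)} = \left(T - S\right) S + 36 T = S \left(T - S\right) + 36 T = 36 T + S \left(T - S\right)$)
$\left(1061 + g{\left(-7,4 \right)}\right) \left(-1372\right) = \left(1061 - -67\right) \left(-1372\right) = \left(1061 + 67\right) \left(-1372\right) = 1128 \left(-1372\right) = -1547616$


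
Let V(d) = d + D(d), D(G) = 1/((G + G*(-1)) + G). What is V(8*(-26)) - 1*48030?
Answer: -10033505/208 ≈ -48238.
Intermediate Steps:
D(G) = 1/G (D(G) = 1/((G - G) + G) = 1/(0 + G) = 1/G)
V(d) = d + 1/d
V(8*(-26)) - 1*48030 = (8*(-26) + 1/(8*(-26))) - 1*48030 = (-208 + 1/(-208)) - 48030 = (-208 - 1/208) - 48030 = -43265/208 - 48030 = -10033505/208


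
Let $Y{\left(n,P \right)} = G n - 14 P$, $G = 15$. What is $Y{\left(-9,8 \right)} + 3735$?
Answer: $3488$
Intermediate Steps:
$Y{\left(n,P \right)} = - 14 P + 15 n$ ($Y{\left(n,P \right)} = 15 n - 14 P = - 14 P + 15 n$)
$Y{\left(-9,8 \right)} + 3735 = \left(\left(-14\right) 8 + 15 \left(-9\right)\right) + 3735 = \left(-112 - 135\right) + 3735 = -247 + 3735 = 3488$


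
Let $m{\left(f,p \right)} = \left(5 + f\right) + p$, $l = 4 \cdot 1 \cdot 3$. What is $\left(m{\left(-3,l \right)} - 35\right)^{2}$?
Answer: $441$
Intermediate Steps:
$l = 12$ ($l = 4 \cdot 3 = 12$)
$m{\left(f,p \right)} = 5 + f + p$
$\left(m{\left(-3,l \right)} - 35\right)^{2} = \left(\left(5 - 3 + 12\right) - 35\right)^{2} = \left(14 - 35\right)^{2} = \left(-21\right)^{2} = 441$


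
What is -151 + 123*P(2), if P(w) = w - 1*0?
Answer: 95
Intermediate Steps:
P(w) = w (P(w) = w + 0 = w)
-151 + 123*P(2) = -151 + 123*2 = -151 + 246 = 95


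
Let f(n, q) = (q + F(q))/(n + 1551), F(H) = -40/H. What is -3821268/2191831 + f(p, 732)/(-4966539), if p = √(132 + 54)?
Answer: -2784717994399142147522/1597278938220492586335 + 133946*√186/2186225495789355 ≈ -1.7434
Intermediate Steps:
p = √186 ≈ 13.638
f(n, q) = (q - 40/q)/(1551 + n) (f(n, q) = (q - 40/q)/(n + 1551) = (q - 40/q)/(1551 + n))
-3821268/2191831 + f(p, 732)/(-4966539) = -3821268/2191831 + ((-40 + 732²)/(732*(1551 + √186)))/(-4966539) = -3821268*1/2191831 + ((-40 + 535824)/(732*(1551 + √186)))*(-1/4966539) = -3821268/2191831 + ((1/732)*535784/(1551 + √186))*(-1/4966539) = -3821268/2191831 + (133946/(183*(1551 + √186)))*(-1/4966539) = -3821268/2191831 - 133946/(908876637*(1551 + √186))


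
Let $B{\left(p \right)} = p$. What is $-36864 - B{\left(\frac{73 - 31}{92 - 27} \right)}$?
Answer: $- \frac{2396202}{65} \approx -36865.0$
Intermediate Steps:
$-36864 - B{\left(\frac{73 - 31}{92 - 27} \right)} = -36864 - \frac{73 - 31}{92 - 27} = -36864 - \frac{42}{65} = - \frac{2396202}{65}$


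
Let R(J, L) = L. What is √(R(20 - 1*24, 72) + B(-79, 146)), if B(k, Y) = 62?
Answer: √134 ≈ 11.576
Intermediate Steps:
√(R(20 - 1*24, 72) + B(-79, 146)) = √(72 + 62) = √134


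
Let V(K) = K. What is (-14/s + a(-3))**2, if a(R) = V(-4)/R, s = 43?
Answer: 16900/16641 ≈ 1.0156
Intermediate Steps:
a(R) = -4/R
(-14/s + a(-3))**2 = (-14/43 - 4/(-3))**2 = (-14*1/43 - 4*(-1/3))**2 = (-14/43 + 4/3)**2 = (130/129)**2 = 16900/16641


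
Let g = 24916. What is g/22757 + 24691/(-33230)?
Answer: 266065593/756215110 ≈ 0.35184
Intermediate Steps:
g/22757 + 24691/(-33230) = 24916/22757 + 24691/(-33230) = 24916*(1/22757) + 24691*(-1/33230) = 24916/22757 - 24691/33230 = 266065593/756215110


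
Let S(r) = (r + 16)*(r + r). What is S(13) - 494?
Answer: 260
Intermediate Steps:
S(r) = 2*r*(16 + r) (S(r) = (16 + r)*(2*r) = 2*r*(16 + r))
S(13) - 494 = 2*13*(16 + 13) - 494 = 2*13*29 - 494 = 754 - 494 = 260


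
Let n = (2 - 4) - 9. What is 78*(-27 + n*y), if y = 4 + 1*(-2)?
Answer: -3822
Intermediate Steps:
n = -11 (n = -2 - 9 = -11)
y = 2 (y = 4 - 2 = 2)
78*(-27 + n*y) = 78*(-27 - 11*2) = 78*(-27 - 22) = 78*(-49) = -3822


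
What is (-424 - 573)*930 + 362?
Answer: -926848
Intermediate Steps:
(-424 - 573)*930 + 362 = -997*930 + 362 = -927210 + 362 = -926848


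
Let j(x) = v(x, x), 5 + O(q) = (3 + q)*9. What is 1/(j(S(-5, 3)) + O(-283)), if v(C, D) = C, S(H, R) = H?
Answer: -1/2530 ≈ -0.00039526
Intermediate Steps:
O(q) = 22 + 9*q (O(q) = -5 + (3 + q)*9 = -5 + (27 + 9*q) = 22 + 9*q)
j(x) = x
1/(j(S(-5, 3)) + O(-283)) = 1/(-5 + (22 + 9*(-283))) = 1/(-5 + (22 - 2547)) = 1/(-5 - 2525) = 1/(-2530) = -1/2530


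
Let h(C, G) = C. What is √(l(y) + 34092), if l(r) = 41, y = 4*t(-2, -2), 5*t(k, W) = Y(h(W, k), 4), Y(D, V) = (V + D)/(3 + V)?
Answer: √34133 ≈ 184.75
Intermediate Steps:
Y(D, V) = (D + V)/(3 + V)
t(k, W) = 4/35 + W/35 (t(k, W) = ((W + 4)/(3 + 4))/5 = ((4 + W)/7)/5 = (4/7 + W/7)/5 = 4/35 + W/35)
y = 8/35 (y = 4*(4/35 + (1/35)*(-2)) = 4*(4/35 - 2/35) = 4*(2/35) = 8/35 ≈ 0.22857)
√(l(y) + 34092) = √(41 + 34092) = √34133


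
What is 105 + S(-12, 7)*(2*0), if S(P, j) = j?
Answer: 105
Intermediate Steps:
105 + S(-12, 7)*(2*0) = 105 + 7*(2*0) = 105 + 7*0 = 105 + 0 = 105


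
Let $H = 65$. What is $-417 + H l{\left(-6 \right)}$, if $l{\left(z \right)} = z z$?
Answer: $1923$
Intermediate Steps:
$l{\left(z \right)} = z^{2}$
$-417 + H l{\left(-6 \right)} = -417 + 65 \left(-6\right)^{2} = -417 + 65 \cdot 36 = -417 + 2340 = 1923$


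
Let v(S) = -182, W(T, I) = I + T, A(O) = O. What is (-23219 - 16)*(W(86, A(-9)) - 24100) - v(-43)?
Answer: 558174587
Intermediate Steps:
(-23219 - 16)*(W(86, A(-9)) - 24100) - v(-43) = (-23219 - 16)*((-9 + 86) - 24100) - 1*(-182) = -23235*(77 - 24100) + 182 = -23235*(-24023) + 182 = 558174405 + 182 = 558174587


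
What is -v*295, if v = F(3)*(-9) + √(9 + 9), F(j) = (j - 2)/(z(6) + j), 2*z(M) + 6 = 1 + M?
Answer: 5310/7 - 885*√2 ≈ -493.01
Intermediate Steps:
z(M) = -5/2 + M/2 (z(M) = -3 + (1 + M)/2 = -3 + (½ + M/2) = -5/2 + M/2)
F(j) = (-2 + j)/(½ + j) (F(j) = (j - 2)/((-5/2 + (½)*6) + j) = (-2 + j)/((-5/2 + 3) + j) = (-2 + j)/(½ + j))
v = -18/7 + 3*√2 (v = (2*(-2 + 3)/(1 + 2*3))*(-9) + √(9 + 9) = (2*1/(1 + 6))*(-9) + √18 = (2*1/7)*(-9) + 3*√2 = (2*(⅐)*1)*(-9) + 3*√2 = (2/7)*(-9) + 3*√2 = -18/7 + 3*√2 ≈ 1.6712)
-v*295 = -(-18/7 + 3*√2)*295 = -(-5310/7 + 885*√2) = 5310/7 - 885*√2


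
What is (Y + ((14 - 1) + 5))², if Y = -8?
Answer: 100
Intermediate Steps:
(Y + ((14 - 1) + 5))² = (-8 + ((14 - 1) + 5))² = (-8 + (13 + 5))² = (-8 + 18)² = 10² = 100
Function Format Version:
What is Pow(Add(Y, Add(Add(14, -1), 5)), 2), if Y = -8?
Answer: 100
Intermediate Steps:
Pow(Add(Y, Add(Add(14, -1), 5)), 2) = Pow(Add(-8, Add(Add(14, -1), 5)), 2) = Pow(Add(-8, Add(13, 5)), 2) = Pow(Add(-8, 18), 2) = Pow(10, 2) = 100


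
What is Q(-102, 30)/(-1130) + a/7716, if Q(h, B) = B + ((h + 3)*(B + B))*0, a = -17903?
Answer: -2046187/871908 ≈ -2.3468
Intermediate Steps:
Q(h, B) = B (Q(h, B) = B + ((3 + h)*(2*B))*0 = B + (2*B*(3 + h))*0 = B + 0 = B)
Q(-102, 30)/(-1130) + a/7716 = 30/(-1130) - 17903/7716 = 30*(-1/1130) - 17903*1/7716 = -3/113 - 17903/7716 = -2046187/871908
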